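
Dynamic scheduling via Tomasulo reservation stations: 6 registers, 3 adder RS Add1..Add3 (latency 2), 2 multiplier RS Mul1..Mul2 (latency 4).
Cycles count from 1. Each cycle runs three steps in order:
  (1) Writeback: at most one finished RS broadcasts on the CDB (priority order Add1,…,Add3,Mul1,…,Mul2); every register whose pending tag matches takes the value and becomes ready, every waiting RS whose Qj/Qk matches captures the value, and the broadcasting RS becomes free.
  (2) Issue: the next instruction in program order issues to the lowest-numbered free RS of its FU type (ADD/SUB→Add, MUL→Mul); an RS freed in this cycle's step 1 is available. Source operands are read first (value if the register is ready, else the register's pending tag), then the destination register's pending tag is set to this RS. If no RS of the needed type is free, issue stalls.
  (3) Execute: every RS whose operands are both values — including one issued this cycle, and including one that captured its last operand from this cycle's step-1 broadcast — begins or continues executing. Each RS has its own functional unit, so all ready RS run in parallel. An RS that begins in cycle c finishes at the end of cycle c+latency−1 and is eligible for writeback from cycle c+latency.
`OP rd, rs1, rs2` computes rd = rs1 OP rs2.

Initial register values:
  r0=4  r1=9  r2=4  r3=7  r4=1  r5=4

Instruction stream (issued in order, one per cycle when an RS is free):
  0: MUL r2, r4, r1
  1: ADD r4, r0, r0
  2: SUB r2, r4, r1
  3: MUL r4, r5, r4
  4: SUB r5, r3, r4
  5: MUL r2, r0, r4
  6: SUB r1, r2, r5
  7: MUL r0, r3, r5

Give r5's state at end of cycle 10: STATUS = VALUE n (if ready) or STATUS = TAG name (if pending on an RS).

STATUS = VALUE -25

c1: issue MUL r2<-Mul1 | r0:4,r1:9,r2:Mul1,r3:7,r4:1,r5:4
c2: issue ADD r4<-Add1 | r0:4,r1:9,r2:Mul1,r3:7,r4:Add1,r5:4
c3: issue SUB r2<-Add2 | r0:4,r1:9,r2:Add2,r3:7,r4:Add1,r5:4
c4: CDB Add1=8; issue MUL r4<-Mul2 | r0:4,r1:9,r2:Add2,r3:7,r4:Mul2,r5:4
c5: CDB Mul1=9; issue SUB r5<-Add1 | r0:4,r1:9,r2:Add2,r3:7,r4:Mul2,r5:Add1
c6: CDB Add2=-1; issue MUL r2<-Mul1 | r0:4,r1:9,r2:Mul1,r3:7,r4:Mul2,r5:Add1
c7: issue SUB r1<-Add2 | r0:4,r1:Add2,r2:Mul1,r3:7,r4:Mul2,r5:Add1
c8: CDB Mul2=32; issue MUL r0<-Mul2 | r0:Mul2,r1:Add2,r2:Mul1,r3:7,r4:32,r5:Add1
c9: - | r0:Mul2,r1:Add2,r2:Mul1,r3:7,r4:32,r5:Add1
c10: CDB Add1=-25 | r0:Mul2,r1:Add2,r2:Mul1,r3:7,r4:32,r5:-25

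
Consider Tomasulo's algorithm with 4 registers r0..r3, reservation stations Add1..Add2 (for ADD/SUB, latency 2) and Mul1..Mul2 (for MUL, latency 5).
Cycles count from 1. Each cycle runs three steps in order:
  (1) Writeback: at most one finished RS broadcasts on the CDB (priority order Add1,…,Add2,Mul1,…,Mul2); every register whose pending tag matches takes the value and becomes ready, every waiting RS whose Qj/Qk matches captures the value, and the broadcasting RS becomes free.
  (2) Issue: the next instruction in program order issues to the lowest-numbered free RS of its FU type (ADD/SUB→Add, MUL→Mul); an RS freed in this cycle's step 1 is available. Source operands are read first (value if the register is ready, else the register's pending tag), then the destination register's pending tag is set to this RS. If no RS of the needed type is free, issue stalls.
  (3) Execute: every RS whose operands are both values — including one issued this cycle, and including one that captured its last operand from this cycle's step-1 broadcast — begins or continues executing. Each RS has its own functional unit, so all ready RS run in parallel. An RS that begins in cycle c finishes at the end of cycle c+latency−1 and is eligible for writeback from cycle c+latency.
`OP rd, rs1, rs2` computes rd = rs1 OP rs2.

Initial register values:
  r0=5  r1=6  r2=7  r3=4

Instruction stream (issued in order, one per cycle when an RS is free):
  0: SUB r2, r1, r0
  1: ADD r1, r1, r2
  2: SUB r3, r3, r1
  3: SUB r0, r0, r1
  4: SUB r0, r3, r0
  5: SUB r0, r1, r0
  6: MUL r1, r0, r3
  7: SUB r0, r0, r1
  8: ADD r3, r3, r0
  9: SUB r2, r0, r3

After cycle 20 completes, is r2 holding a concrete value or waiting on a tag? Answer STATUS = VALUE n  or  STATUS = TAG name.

  c1: issue SUB r2<-Add1  regs: r0:5,r1:6,r2:Add1,r3:4
  c2: issue ADD r1<-Add2  regs: r0:5,r1:Add2,r2:Add1,r3:4
  c3: CDB Add1=1; issue SUB r3<-Add1  regs: r0:5,r1:Add2,r2:1,r3:Add1
  c4: stall  regs: r0:5,r1:Add2,r2:1,r3:Add1
  c5: CDB Add2=7; issue SUB r0<-Add2  regs: r0:Add2,r1:7,r2:1,r3:Add1
  c6: stall  regs: r0:Add2,r1:7,r2:1,r3:Add1
  c7: CDB Add1=-3; issue SUB r0<-Add1  regs: r0:Add1,r1:7,r2:1,r3:-3
  c8: CDB Add2=-2; issue SUB r0<-Add2  regs: r0:Add2,r1:7,r2:1,r3:-3
  c9: issue MUL r1<-Mul1  regs: r0:Add2,r1:Mul1,r2:1,r3:-3
  c10: CDB Add1=-1; issue SUB r0<-Add1  regs: r0:Add1,r1:Mul1,r2:1,r3:-3
  c11: stall  regs: r0:Add1,r1:Mul1,r2:1,r3:-3
  c12: CDB Add2=8; issue ADD r3<-Add2  regs: r0:Add1,r1:Mul1,r2:1,r3:Add2
  c13: stall  regs: r0:Add1,r1:Mul1,r2:1,r3:Add2
  c14: stall  regs: r0:Add1,r1:Mul1,r2:1,r3:Add2
  c15: stall  regs: r0:Add1,r1:Mul1,r2:1,r3:Add2
  c16: stall  regs: r0:Add1,r1:Mul1,r2:1,r3:Add2
  c17: CDB Mul1=-24; stall  regs: r0:Add1,r1:-24,r2:1,r3:Add2
  c18: stall  regs: r0:Add1,r1:-24,r2:1,r3:Add2
  c19: CDB Add1=32; issue SUB r2<-Add1  regs: r0:32,r1:-24,r2:Add1,r3:Add2
  c20: -  regs: r0:32,r1:-24,r2:Add1,r3:Add2

STATUS = TAG Add1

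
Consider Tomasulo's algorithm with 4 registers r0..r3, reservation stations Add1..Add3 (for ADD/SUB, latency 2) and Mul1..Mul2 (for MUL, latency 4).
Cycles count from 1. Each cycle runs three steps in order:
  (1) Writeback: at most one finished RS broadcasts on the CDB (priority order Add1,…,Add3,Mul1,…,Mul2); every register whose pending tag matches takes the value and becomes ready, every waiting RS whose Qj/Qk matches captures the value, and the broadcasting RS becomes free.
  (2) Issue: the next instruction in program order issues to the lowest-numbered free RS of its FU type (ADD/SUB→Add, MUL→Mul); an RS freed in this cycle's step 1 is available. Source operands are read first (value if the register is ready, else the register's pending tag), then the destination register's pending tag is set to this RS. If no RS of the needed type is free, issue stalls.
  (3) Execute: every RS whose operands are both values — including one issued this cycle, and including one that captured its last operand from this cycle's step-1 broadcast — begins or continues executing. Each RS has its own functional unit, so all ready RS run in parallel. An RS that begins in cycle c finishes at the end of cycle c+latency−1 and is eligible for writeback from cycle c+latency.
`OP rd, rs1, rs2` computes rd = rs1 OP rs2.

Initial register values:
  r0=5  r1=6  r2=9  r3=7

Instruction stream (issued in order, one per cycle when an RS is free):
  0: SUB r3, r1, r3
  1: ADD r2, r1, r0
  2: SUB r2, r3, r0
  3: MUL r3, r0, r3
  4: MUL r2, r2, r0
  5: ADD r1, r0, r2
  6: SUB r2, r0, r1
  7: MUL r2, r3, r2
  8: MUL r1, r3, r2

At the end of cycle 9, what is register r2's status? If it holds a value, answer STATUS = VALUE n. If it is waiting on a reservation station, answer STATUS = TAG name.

c1: issue SUB r3<-Add1 | r0:5,r1:6,r2:9,r3:Add1
c2: issue ADD r2<-Add2 | r0:5,r1:6,r2:Add2,r3:Add1
c3: CDB Add1=-1; issue SUB r2<-Add1 | r0:5,r1:6,r2:Add1,r3:-1
c4: CDB Add2=11; issue MUL r3<-Mul1 | r0:5,r1:6,r2:Add1,r3:Mul1
c5: CDB Add1=-6; issue MUL r2<-Mul2 | r0:5,r1:6,r2:Mul2,r3:Mul1
c6: issue ADD r1<-Add1 | r0:5,r1:Add1,r2:Mul2,r3:Mul1
c7: issue SUB r2<-Add2 | r0:5,r1:Add1,r2:Add2,r3:Mul1
c8: CDB Mul1=-5; issue MUL r2<-Mul1 | r0:5,r1:Add1,r2:Mul1,r3:-5
c9: CDB Mul2=-30; issue MUL r1<-Mul2 | r0:5,r1:Mul2,r2:Mul1,r3:-5

STATUS = TAG Mul1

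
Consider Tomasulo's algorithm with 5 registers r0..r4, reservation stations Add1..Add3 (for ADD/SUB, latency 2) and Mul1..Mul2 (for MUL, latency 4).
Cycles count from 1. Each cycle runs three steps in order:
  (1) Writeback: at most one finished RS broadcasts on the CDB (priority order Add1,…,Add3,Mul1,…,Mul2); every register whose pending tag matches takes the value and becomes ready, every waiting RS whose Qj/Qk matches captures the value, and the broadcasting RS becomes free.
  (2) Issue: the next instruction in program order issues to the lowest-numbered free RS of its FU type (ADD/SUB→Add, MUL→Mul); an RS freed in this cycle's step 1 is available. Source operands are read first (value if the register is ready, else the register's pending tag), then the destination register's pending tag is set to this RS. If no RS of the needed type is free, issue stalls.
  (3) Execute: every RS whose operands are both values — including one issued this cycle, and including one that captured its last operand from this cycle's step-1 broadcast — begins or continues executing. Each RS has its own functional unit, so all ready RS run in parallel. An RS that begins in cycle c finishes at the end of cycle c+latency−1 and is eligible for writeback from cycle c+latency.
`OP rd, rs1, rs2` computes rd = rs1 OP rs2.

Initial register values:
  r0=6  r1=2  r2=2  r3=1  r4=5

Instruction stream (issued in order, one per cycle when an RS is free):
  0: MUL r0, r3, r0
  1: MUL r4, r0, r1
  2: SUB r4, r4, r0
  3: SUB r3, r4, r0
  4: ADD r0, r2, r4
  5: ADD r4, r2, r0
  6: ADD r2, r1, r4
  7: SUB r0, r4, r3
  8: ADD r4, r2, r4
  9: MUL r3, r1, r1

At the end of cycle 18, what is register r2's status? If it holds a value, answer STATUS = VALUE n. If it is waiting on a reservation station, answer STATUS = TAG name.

STATUS = VALUE 12

cycle 1: issue MUL r0<-Mul1 // r0:Mul1,r1:2,r2:2,r3:1,r4:5
cycle 2: issue MUL r4<-Mul2 // r0:Mul1,r1:2,r2:2,r3:1,r4:Mul2
cycle 3: issue SUB r4<-Add1 // r0:Mul1,r1:2,r2:2,r3:1,r4:Add1
cycle 4: issue SUB r3<-Add2 // r0:Mul1,r1:2,r2:2,r3:Add2,r4:Add1
cycle 5: CDB Mul1=6; issue ADD r0<-Add3 // r0:Add3,r1:2,r2:2,r3:Add2,r4:Add1
cycle 6: stall // r0:Add3,r1:2,r2:2,r3:Add2,r4:Add1
cycle 7: stall // r0:Add3,r1:2,r2:2,r3:Add2,r4:Add1
cycle 8: stall // r0:Add3,r1:2,r2:2,r3:Add2,r4:Add1
cycle 9: CDB Mul2=12; stall // r0:Add3,r1:2,r2:2,r3:Add2,r4:Add1
cycle 10: stall // r0:Add3,r1:2,r2:2,r3:Add2,r4:Add1
cycle 11: CDB Add1=6; issue ADD r4<-Add1 // r0:Add3,r1:2,r2:2,r3:Add2,r4:Add1
cycle 12: stall // r0:Add3,r1:2,r2:2,r3:Add2,r4:Add1
cycle 13: CDB Add2=0; issue ADD r2<-Add2 // r0:Add3,r1:2,r2:Add2,r3:0,r4:Add1
cycle 14: CDB Add3=8; issue SUB r0<-Add3 // r0:Add3,r1:2,r2:Add2,r3:0,r4:Add1
cycle 15: stall // r0:Add3,r1:2,r2:Add2,r3:0,r4:Add1
cycle 16: CDB Add1=10; issue ADD r4<-Add1 // r0:Add3,r1:2,r2:Add2,r3:0,r4:Add1
cycle 17: issue MUL r3<-Mul1 // r0:Add3,r1:2,r2:Add2,r3:Mul1,r4:Add1
cycle 18: CDB Add2=12 // r0:Add3,r1:2,r2:12,r3:Mul1,r4:Add1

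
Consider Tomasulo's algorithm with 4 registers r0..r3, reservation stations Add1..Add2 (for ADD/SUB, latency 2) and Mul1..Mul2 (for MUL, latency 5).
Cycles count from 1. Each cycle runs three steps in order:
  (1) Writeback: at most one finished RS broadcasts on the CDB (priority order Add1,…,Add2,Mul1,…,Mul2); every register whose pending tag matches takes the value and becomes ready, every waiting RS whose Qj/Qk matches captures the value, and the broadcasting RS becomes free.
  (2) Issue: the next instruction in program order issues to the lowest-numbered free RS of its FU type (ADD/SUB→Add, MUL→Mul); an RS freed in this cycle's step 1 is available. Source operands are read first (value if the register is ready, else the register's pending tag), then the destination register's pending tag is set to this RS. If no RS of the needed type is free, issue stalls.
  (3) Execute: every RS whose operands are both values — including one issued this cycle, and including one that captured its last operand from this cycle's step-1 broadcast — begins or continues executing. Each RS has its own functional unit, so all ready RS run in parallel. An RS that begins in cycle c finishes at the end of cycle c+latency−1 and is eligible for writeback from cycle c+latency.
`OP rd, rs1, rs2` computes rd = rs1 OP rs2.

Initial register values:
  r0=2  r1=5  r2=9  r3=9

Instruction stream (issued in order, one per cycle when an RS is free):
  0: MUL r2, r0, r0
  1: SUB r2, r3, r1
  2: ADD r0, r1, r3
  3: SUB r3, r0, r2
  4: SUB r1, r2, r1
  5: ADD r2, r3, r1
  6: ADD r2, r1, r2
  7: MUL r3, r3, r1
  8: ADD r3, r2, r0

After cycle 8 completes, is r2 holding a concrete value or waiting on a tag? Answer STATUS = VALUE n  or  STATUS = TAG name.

STATUS = TAG Add2

  c1: issue MUL r2<-Mul1  regs: r0:2,r1:5,r2:Mul1,r3:9
  c2: issue SUB r2<-Add1  regs: r0:2,r1:5,r2:Add1,r3:9
  c3: issue ADD r0<-Add2  regs: r0:Add2,r1:5,r2:Add1,r3:9
  c4: CDB Add1=4; issue SUB r3<-Add1  regs: r0:Add2,r1:5,r2:4,r3:Add1
  c5: CDB Add2=14; issue SUB r1<-Add2  regs: r0:14,r1:Add2,r2:4,r3:Add1
  c6: CDB Mul1=4; stall  regs: r0:14,r1:Add2,r2:4,r3:Add1
  c7: CDB Add1=10; issue ADD r2<-Add1  regs: r0:14,r1:Add2,r2:Add1,r3:10
  c8: CDB Add2=-1; issue ADD r2<-Add2  regs: r0:14,r1:-1,r2:Add2,r3:10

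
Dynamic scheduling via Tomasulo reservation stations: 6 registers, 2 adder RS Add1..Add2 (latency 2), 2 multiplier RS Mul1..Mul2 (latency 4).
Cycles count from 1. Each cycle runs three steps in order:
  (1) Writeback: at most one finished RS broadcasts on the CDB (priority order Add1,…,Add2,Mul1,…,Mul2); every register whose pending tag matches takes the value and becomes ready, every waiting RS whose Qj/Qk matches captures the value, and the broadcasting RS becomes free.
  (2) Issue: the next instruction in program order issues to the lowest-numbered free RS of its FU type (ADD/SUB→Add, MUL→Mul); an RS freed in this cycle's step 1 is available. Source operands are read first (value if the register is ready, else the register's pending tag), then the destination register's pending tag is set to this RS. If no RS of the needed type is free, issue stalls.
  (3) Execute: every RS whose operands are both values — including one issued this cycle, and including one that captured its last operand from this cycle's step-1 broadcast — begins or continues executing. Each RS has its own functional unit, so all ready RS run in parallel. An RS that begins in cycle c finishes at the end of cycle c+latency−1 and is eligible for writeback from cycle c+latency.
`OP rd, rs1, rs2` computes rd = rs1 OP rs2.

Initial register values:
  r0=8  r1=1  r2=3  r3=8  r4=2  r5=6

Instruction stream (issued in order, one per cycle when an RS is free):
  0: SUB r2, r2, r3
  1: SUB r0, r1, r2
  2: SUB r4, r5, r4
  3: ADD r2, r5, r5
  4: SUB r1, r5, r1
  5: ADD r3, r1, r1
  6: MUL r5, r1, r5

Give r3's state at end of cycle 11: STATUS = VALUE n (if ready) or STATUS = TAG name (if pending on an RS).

c1: issue SUB r2<-Add1 | r0:8,r1:1,r2:Add1,r3:8,r4:2,r5:6
c2: issue SUB r0<-Add2 | r0:Add2,r1:1,r2:Add1,r3:8,r4:2,r5:6
c3: CDB Add1=-5; issue SUB r4<-Add1 | r0:Add2,r1:1,r2:-5,r3:8,r4:Add1,r5:6
c4: stall | r0:Add2,r1:1,r2:-5,r3:8,r4:Add1,r5:6
c5: CDB Add1=4; issue ADD r2<-Add1 | r0:Add2,r1:1,r2:Add1,r3:8,r4:4,r5:6
c6: CDB Add2=6; issue SUB r1<-Add2 | r0:6,r1:Add2,r2:Add1,r3:8,r4:4,r5:6
c7: CDB Add1=12; issue ADD r3<-Add1 | r0:6,r1:Add2,r2:12,r3:Add1,r4:4,r5:6
c8: CDB Add2=5; issue MUL r5<-Mul1 | r0:6,r1:5,r2:12,r3:Add1,r4:4,r5:Mul1
c9: - | r0:6,r1:5,r2:12,r3:Add1,r4:4,r5:Mul1
c10: CDB Add1=10 | r0:6,r1:5,r2:12,r3:10,r4:4,r5:Mul1
c11: - | r0:6,r1:5,r2:12,r3:10,r4:4,r5:Mul1

STATUS = VALUE 10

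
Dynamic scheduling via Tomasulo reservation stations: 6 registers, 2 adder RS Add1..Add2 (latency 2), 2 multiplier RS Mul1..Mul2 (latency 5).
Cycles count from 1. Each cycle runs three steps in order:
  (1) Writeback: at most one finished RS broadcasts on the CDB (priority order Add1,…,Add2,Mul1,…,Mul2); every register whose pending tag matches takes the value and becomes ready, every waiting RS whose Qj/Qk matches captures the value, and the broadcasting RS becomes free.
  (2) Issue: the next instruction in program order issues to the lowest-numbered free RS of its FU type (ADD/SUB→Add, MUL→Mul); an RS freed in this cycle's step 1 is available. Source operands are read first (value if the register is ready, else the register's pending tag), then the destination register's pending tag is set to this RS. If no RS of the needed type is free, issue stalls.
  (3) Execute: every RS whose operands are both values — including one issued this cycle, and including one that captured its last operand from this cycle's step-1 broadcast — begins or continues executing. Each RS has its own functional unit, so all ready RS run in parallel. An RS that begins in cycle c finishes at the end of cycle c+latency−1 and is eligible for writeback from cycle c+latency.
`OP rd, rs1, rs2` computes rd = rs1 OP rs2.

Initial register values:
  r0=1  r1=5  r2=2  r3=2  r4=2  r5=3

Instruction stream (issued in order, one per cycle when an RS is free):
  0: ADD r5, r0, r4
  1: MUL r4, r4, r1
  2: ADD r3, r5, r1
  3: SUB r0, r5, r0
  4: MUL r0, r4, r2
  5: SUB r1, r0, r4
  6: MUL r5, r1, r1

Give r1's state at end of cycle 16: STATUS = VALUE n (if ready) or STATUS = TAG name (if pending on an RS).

STATUS = VALUE 10

cycle 1: issue ADD r5<-Add1 // r0:1,r1:5,r2:2,r3:2,r4:2,r5:Add1
cycle 2: issue MUL r4<-Mul1 // r0:1,r1:5,r2:2,r3:2,r4:Mul1,r5:Add1
cycle 3: CDB Add1=3; issue ADD r3<-Add1 // r0:1,r1:5,r2:2,r3:Add1,r4:Mul1,r5:3
cycle 4: issue SUB r0<-Add2 // r0:Add2,r1:5,r2:2,r3:Add1,r4:Mul1,r5:3
cycle 5: CDB Add1=8; issue MUL r0<-Mul2 // r0:Mul2,r1:5,r2:2,r3:8,r4:Mul1,r5:3
cycle 6: CDB Add2=2; issue SUB r1<-Add1 // r0:Mul2,r1:Add1,r2:2,r3:8,r4:Mul1,r5:3
cycle 7: CDB Mul1=10; issue MUL r5<-Mul1 // r0:Mul2,r1:Add1,r2:2,r3:8,r4:10,r5:Mul1
cycle 8: - // r0:Mul2,r1:Add1,r2:2,r3:8,r4:10,r5:Mul1
cycle 9: - // r0:Mul2,r1:Add1,r2:2,r3:8,r4:10,r5:Mul1
cycle 10: - // r0:Mul2,r1:Add1,r2:2,r3:8,r4:10,r5:Mul1
cycle 11: - // r0:Mul2,r1:Add1,r2:2,r3:8,r4:10,r5:Mul1
cycle 12: CDB Mul2=20 // r0:20,r1:Add1,r2:2,r3:8,r4:10,r5:Mul1
cycle 13: - // r0:20,r1:Add1,r2:2,r3:8,r4:10,r5:Mul1
cycle 14: CDB Add1=10 // r0:20,r1:10,r2:2,r3:8,r4:10,r5:Mul1
cycle 15: - // r0:20,r1:10,r2:2,r3:8,r4:10,r5:Mul1
cycle 16: - // r0:20,r1:10,r2:2,r3:8,r4:10,r5:Mul1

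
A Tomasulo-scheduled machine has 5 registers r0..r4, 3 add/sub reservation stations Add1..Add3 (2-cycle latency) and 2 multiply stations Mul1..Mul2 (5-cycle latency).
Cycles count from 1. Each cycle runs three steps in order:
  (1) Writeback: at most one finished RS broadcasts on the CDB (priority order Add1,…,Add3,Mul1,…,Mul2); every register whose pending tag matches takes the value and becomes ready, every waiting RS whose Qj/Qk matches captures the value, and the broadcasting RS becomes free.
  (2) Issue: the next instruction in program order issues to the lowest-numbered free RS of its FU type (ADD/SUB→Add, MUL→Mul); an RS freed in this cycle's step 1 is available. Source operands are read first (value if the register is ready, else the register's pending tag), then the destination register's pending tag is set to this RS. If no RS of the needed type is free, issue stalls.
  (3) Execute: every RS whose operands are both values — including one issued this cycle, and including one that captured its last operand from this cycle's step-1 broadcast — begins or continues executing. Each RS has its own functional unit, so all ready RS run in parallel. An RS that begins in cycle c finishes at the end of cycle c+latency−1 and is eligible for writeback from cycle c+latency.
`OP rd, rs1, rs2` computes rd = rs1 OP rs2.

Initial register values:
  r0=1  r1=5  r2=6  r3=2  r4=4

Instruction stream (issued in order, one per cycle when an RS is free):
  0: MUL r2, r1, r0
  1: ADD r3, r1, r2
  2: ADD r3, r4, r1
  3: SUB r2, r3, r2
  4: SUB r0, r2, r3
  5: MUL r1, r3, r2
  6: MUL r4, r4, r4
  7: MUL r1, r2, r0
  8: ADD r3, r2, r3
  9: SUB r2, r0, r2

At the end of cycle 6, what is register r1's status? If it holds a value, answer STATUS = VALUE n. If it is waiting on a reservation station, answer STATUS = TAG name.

c1: issue MUL r2<-Mul1 | r0:1,r1:5,r2:Mul1,r3:2,r4:4
c2: issue ADD r3<-Add1 | r0:1,r1:5,r2:Mul1,r3:Add1,r4:4
c3: issue ADD r3<-Add2 | r0:1,r1:5,r2:Mul1,r3:Add2,r4:4
c4: issue SUB r2<-Add3 | r0:1,r1:5,r2:Add3,r3:Add2,r4:4
c5: CDB Add2=9; issue SUB r0<-Add2 | r0:Add2,r1:5,r2:Add3,r3:9,r4:4
c6: CDB Mul1=5; issue MUL r1<-Mul1 | r0:Add2,r1:Mul1,r2:Add3,r3:9,r4:4

STATUS = TAG Mul1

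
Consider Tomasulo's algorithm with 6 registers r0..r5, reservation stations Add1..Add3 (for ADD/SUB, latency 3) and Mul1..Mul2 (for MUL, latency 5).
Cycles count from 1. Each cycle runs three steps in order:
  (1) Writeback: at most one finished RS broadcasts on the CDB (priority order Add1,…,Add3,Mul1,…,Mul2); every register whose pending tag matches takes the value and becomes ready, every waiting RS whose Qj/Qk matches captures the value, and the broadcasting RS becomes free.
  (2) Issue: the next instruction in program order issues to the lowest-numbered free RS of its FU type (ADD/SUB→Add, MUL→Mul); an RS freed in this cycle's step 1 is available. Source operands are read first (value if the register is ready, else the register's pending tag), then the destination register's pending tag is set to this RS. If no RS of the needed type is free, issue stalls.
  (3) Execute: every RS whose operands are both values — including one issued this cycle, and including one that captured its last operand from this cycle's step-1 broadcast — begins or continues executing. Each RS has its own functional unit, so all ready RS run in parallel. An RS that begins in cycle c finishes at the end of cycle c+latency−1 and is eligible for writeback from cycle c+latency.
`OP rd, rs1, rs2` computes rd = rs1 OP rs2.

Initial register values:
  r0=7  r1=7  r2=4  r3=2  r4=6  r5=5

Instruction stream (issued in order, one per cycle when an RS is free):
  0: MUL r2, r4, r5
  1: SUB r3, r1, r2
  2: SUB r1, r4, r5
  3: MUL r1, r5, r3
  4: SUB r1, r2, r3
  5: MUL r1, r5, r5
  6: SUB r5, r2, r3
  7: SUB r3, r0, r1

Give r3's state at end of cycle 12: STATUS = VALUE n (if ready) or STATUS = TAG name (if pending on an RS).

STATUS = TAG Add1

  c1: issue MUL r2<-Mul1  regs: r0:7,r1:7,r2:Mul1,r3:2,r4:6,r5:5
  c2: issue SUB r3<-Add1  regs: r0:7,r1:7,r2:Mul1,r3:Add1,r4:6,r5:5
  c3: issue SUB r1<-Add2  regs: r0:7,r1:Add2,r2:Mul1,r3:Add1,r4:6,r5:5
  c4: issue MUL r1<-Mul2  regs: r0:7,r1:Mul2,r2:Mul1,r3:Add1,r4:6,r5:5
  c5: issue SUB r1<-Add3  regs: r0:7,r1:Add3,r2:Mul1,r3:Add1,r4:6,r5:5
  c6: CDB Add2=1; stall  regs: r0:7,r1:Add3,r2:Mul1,r3:Add1,r4:6,r5:5
  c7: CDB Mul1=30; issue MUL r1<-Mul1  regs: r0:7,r1:Mul1,r2:30,r3:Add1,r4:6,r5:5
  c8: issue SUB r5<-Add2  regs: r0:7,r1:Mul1,r2:30,r3:Add1,r4:6,r5:Add2
  c9: stall  regs: r0:7,r1:Mul1,r2:30,r3:Add1,r4:6,r5:Add2
  c10: CDB Add1=-23; issue SUB r3<-Add1  regs: r0:7,r1:Mul1,r2:30,r3:Add1,r4:6,r5:Add2
  c11: -  regs: r0:7,r1:Mul1,r2:30,r3:Add1,r4:6,r5:Add2
  c12: CDB Mul1=25  regs: r0:7,r1:25,r2:30,r3:Add1,r4:6,r5:Add2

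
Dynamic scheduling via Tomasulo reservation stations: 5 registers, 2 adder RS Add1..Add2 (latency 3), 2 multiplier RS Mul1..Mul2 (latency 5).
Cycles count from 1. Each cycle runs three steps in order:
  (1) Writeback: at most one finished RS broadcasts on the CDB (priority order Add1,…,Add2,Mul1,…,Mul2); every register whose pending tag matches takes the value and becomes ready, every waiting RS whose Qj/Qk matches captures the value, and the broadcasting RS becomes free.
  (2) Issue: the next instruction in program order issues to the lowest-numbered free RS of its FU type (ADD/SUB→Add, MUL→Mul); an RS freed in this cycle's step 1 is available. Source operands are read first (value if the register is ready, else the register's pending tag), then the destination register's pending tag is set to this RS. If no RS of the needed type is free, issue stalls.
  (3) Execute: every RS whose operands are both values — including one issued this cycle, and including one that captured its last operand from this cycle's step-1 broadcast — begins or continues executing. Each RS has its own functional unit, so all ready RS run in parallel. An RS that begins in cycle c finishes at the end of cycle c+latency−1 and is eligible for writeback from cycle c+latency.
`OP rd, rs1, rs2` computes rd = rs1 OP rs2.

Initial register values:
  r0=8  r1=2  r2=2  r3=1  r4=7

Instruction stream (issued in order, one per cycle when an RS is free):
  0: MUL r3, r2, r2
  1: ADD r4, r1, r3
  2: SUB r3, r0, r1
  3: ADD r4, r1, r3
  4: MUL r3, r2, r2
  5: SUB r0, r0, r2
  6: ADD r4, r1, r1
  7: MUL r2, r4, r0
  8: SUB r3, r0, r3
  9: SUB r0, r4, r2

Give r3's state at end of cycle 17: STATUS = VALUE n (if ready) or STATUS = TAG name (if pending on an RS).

STATUS = VALUE 2

c1: issue MUL r3<-Mul1 | r0:8,r1:2,r2:2,r3:Mul1,r4:7
c2: issue ADD r4<-Add1 | r0:8,r1:2,r2:2,r3:Mul1,r4:Add1
c3: issue SUB r3<-Add2 | r0:8,r1:2,r2:2,r3:Add2,r4:Add1
c4: stall | r0:8,r1:2,r2:2,r3:Add2,r4:Add1
c5: stall | r0:8,r1:2,r2:2,r3:Add2,r4:Add1
c6: CDB Add2=6; issue ADD r4<-Add2 | r0:8,r1:2,r2:2,r3:6,r4:Add2
c7: CDB Mul1=4; issue MUL r3<-Mul1 | r0:8,r1:2,r2:2,r3:Mul1,r4:Add2
c8: stall | r0:8,r1:2,r2:2,r3:Mul1,r4:Add2
c9: CDB Add2=8; issue SUB r0<-Add2 | r0:Add2,r1:2,r2:2,r3:Mul1,r4:8
c10: CDB Add1=6; issue ADD r4<-Add1 | r0:Add2,r1:2,r2:2,r3:Mul1,r4:Add1
c11: issue MUL r2<-Mul2 | r0:Add2,r1:2,r2:Mul2,r3:Mul1,r4:Add1
c12: CDB Add2=6; issue SUB r3<-Add2 | r0:6,r1:2,r2:Mul2,r3:Add2,r4:Add1
c13: CDB Add1=4; issue SUB r0<-Add1 | r0:Add1,r1:2,r2:Mul2,r3:Add2,r4:4
c14: CDB Mul1=4 | r0:Add1,r1:2,r2:Mul2,r3:Add2,r4:4
c15: - | r0:Add1,r1:2,r2:Mul2,r3:Add2,r4:4
c16: - | r0:Add1,r1:2,r2:Mul2,r3:Add2,r4:4
c17: CDB Add2=2 | r0:Add1,r1:2,r2:Mul2,r3:2,r4:4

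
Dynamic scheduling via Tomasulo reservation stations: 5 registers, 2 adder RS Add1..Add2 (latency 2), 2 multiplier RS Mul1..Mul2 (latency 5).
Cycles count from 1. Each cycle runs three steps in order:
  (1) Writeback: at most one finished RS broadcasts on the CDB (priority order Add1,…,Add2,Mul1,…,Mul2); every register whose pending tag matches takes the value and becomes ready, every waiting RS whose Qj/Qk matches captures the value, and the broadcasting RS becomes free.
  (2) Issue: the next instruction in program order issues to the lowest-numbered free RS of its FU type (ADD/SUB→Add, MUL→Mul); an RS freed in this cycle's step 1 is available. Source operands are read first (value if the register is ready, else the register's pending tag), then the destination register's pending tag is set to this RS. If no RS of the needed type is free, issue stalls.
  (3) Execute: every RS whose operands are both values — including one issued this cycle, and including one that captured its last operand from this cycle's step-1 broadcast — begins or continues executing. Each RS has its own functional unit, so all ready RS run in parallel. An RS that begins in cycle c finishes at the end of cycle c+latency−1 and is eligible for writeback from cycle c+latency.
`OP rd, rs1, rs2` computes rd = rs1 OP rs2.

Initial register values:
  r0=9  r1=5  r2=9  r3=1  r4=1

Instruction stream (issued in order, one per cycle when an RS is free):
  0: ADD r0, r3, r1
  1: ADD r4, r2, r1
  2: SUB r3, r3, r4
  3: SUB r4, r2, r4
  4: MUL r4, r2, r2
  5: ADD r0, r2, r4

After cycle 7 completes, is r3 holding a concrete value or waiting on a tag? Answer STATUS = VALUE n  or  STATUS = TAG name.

STATUS = VALUE -13

  c1: issue ADD r0<-Add1  regs: r0:Add1,r1:5,r2:9,r3:1,r4:1
  c2: issue ADD r4<-Add2  regs: r0:Add1,r1:5,r2:9,r3:1,r4:Add2
  c3: CDB Add1=6; issue SUB r3<-Add1  regs: r0:6,r1:5,r2:9,r3:Add1,r4:Add2
  c4: CDB Add2=14; issue SUB r4<-Add2  regs: r0:6,r1:5,r2:9,r3:Add1,r4:Add2
  c5: issue MUL r4<-Mul1  regs: r0:6,r1:5,r2:9,r3:Add1,r4:Mul1
  c6: CDB Add1=-13; issue ADD r0<-Add1  regs: r0:Add1,r1:5,r2:9,r3:-13,r4:Mul1
  c7: CDB Add2=-5  regs: r0:Add1,r1:5,r2:9,r3:-13,r4:Mul1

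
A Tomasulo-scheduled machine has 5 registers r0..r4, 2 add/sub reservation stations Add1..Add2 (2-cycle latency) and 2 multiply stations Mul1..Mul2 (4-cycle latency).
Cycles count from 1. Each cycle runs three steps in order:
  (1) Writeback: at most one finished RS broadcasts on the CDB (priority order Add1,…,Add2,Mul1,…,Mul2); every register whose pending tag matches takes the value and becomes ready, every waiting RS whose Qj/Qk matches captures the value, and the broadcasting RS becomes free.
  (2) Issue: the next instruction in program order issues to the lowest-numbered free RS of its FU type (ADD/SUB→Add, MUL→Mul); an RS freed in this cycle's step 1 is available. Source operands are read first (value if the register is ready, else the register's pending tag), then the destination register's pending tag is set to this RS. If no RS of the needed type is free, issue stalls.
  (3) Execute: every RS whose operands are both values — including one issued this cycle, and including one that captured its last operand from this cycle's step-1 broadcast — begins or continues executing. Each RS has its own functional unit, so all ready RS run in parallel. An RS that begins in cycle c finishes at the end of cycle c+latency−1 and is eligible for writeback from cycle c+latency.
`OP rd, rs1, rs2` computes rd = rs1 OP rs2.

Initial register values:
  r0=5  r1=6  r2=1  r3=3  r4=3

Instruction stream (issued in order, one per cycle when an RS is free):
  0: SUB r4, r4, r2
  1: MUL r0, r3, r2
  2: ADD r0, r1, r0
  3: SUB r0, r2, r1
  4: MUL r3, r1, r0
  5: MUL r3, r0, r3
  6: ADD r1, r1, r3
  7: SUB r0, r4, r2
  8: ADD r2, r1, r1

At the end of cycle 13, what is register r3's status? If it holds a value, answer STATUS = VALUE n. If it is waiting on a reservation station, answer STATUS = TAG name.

STATUS = TAG Mul1

cycle 1: issue SUB r4<-Add1 // r0:5,r1:6,r2:1,r3:3,r4:Add1
cycle 2: issue MUL r0<-Mul1 // r0:Mul1,r1:6,r2:1,r3:3,r4:Add1
cycle 3: CDB Add1=2; issue ADD r0<-Add1 // r0:Add1,r1:6,r2:1,r3:3,r4:2
cycle 4: issue SUB r0<-Add2 // r0:Add2,r1:6,r2:1,r3:3,r4:2
cycle 5: issue MUL r3<-Mul2 // r0:Add2,r1:6,r2:1,r3:Mul2,r4:2
cycle 6: CDB Add2=-5; stall // r0:-5,r1:6,r2:1,r3:Mul2,r4:2
cycle 7: CDB Mul1=3; issue MUL r3<-Mul1 // r0:-5,r1:6,r2:1,r3:Mul1,r4:2
cycle 8: issue ADD r1<-Add2 // r0:-5,r1:Add2,r2:1,r3:Mul1,r4:2
cycle 9: CDB Add1=9; issue SUB r0<-Add1 // r0:Add1,r1:Add2,r2:1,r3:Mul1,r4:2
cycle 10: CDB Mul2=-30; stall // r0:Add1,r1:Add2,r2:1,r3:Mul1,r4:2
cycle 11: CDB Add1=1; issue ADD r2<-Add1 // r0:1,r1:Add2,r2:Add1,r3:Mul1,r4:2
cycle 12: - // r0:1,r1:Add2,r2:Add1,r3:Mul1,r4:2
cycle 13: - // r0:1,r1:Add2,r2:Add1,r3:Mul1,r4:2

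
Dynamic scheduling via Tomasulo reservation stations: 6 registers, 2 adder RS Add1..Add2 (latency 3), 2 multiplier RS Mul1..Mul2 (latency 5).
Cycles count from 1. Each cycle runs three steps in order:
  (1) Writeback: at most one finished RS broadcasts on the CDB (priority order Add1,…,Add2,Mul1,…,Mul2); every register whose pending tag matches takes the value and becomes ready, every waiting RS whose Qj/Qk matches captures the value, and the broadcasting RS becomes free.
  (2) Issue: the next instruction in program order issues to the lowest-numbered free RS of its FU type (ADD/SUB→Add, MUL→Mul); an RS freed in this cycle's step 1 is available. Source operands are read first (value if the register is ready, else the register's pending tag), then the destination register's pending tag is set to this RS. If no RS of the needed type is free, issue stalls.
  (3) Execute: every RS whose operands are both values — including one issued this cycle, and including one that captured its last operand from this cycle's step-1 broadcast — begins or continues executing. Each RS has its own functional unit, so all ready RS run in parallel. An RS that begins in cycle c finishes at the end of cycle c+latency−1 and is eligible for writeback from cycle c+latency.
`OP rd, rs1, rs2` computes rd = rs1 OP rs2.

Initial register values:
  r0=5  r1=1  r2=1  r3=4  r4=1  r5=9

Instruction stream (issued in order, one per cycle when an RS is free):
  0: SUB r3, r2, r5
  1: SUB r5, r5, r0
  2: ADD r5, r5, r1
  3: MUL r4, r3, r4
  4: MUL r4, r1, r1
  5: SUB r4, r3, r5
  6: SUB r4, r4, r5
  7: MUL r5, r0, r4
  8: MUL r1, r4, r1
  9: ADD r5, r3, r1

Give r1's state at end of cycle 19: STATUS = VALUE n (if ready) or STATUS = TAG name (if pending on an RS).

STATUS = TAG Mul2

cycle 1: issue SUB r3<-Add1 // r0:5,r1:1,r2:1,r3:Add1,r4:1,r5:9
cycle 2: issue SUB r5<-Add2 // r0:5,r1:1,r2:1,r3:Add1,r4:1,r5:Add2
cycle 3: stall // r0:5,r1:1,r2:1,r3:Add1,r4:1,r5:Add2
cycle 4: CDB Add1=-8; issue ADD r5<-Add1 // r0:5,r1:1,r2:1,r3:-8,r4:1,r5:Add1
cycle 5: CDB Add2=4; issue MUL r4<-Mul1 // r0:5,r1:1,r2:1,r3:-8,r4:Mul1,r5:Add1
cycle 6: issue MUL r4<-Mul2 // r0:5,r1:1,r2:1,r3:-8,r4:Mul2,r5:Add1
cycle 7: issue SUB r4<-Add2 // r0:5,r1:1,r2:1,r3:-8,r4:Add2,r5:Add1
cycle 8: CDB Add1=5; issue SUB r4<-Add1 // r0:5,r1:1,r2:1,r3:-8,r4:Add1,r5:5
cycle 9: stall // r0:5,r1:1,r2:1,r3:-8,r4:Add1,r5:5
cycle 10: CDB Mul1=-8; issue MUL r5<-Mul1 // r0:5,r1:1,r2:1,r3:-8,r4:Add1,r5:Mul1
cycle 11: CDB Add2=-13; stall // r0:5,r1:1,r2:1,r3:-8,r4:Add1,r5:Mul1
cycle 12: CDB Mul2=1; issue MUL r1<-Mul2 // r0:5,r1:Mul2,r2:1,r3:-8,r4:Add1,r5:Mul1
cycle 13: issue ADD r5<-Add2 // r0:5,r1:Mul2,r2:1,r3:-8,r4:Add1,r5:Add2
cycle 14: CDB Add1=-18 // r0:5,r1:Mul2,r2:1,r3:-8,r4:-18,r5:Add2
cycle 15: - // r0:5,r1:Mul2,r2:1,r3:-8,r4:-18,r5:Add2
cycle 16: - // r0:5,r1:Mul2,r2:1,r3:-8,r4:-18,r5:Add2
cycle 17: - // r0:5,r1:Mul2,r2:1,r3:-8,r4:-18,r5:Add2
cycle 18: - // r0:5,r1:Mul2,r2:1,r3:-8,r4:-18,r5:Add2
cycle 19: CDB Mul1=-90 // r0:5,r1:Mul2,r2:1,r3:-8,r4:-18,r5:Add2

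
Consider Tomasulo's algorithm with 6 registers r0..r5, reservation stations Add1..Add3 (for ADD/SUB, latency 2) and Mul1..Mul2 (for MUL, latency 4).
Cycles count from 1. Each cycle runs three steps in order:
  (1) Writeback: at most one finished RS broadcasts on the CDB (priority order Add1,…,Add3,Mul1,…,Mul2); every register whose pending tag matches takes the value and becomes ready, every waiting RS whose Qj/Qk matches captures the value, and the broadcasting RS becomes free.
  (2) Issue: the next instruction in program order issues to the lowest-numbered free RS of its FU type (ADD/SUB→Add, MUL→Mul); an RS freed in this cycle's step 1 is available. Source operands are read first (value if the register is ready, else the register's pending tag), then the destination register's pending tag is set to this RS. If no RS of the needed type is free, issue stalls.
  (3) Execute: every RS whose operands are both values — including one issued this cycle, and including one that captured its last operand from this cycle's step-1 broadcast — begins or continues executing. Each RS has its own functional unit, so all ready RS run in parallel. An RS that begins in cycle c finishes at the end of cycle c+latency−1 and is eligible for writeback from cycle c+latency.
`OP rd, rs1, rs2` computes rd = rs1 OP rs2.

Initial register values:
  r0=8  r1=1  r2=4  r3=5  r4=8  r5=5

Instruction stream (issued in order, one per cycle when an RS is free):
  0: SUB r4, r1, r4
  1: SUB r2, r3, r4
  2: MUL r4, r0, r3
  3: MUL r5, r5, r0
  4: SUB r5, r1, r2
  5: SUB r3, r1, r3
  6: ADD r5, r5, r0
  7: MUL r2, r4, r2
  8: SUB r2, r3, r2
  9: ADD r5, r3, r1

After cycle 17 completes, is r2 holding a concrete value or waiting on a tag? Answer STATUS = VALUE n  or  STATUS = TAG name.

STATUS = VALUE -484

  c1: issue SUB r4<-Add1  regs: r0:8,r1:1,r2:4,r3:5,r4:Add1,r5:5
  c2: issue SUB r2<-Add2  regs: r0:8,r1:1,r2:Add2,r3:5,r4:Add1,r5:5
  c3: CDB Add1=-7; issue MUL r4<-Mul1  regs: r0:8,r1:1,r2:Add2,r3:5,r4:Mul1,r5:5
  c4: issue MUL r5<-Mul2  regs: r0:8,r1:1,r2:Add2,r3:5,r4:Mul1,r5:Mul2
  c5: CDB Add2=12; issue SUB r5<-Add1  regs: r0:8,r1:1,r2:12,r3:5,r4:Mul1,r5:Add1
  c6: issue SUB r3<-Add2  regs: r0:8,r1:1,r2:12,r3:Add2,r4:Mul1,r5:Add1
  c7: CDB Add1=-11; issue ADD r5<-Add1  regs: r0:8,r1:1,r2:12,r3:Add2,r4:Mul1,r5:Add1
  c8: CDB Add2=-4; stall  regs: r0:8,r1:1,r2:12,r3:-4,r4:Mul1,r5:Add1
  c9: CDB Add1=-3; stall  regs: r0:8,r1:1,r2:12,r3:-4,r4:Mul1,r5:-3
  c10: CDB Mul1=40; issue MUL r2<-Mul1  regs: r0:8,r1:1,r2:Mul1,r3:-4,r4:40,r5:-3
  c11: CDB Mul2=40; issue SUB r2<-Add1  regs: r0:8,r1:1,r2:Add1,r3:-4,r4:40,r5:-3
  c12: issue ADD r5<-Add2  regs: r0:8,r1:1,r2:Add1,r3:-4,r4:40,r5:Add2
  c13: -  regs: r0:8,r1:1,r2:Add1,r3:-4,r4:40,r5:Add2
  c14: CDB Add2=-3  regs: r0:8,r1:1,r2:Add1,r3:-4,r4:40,r5:-3
  c15: CDB Mul1=480  regs: r0:8,r1:1,r2:Add1,r3:-4,r4:40,r5:-3
  c16: -  regs: r0:8,r1:1,r2:Add1,r3:-4,r4:40,r5:-3
  c17: CDB Add1=-484  regs: r0:8,r1:1,r2:-484,r3:-4,r4:40,r5:-3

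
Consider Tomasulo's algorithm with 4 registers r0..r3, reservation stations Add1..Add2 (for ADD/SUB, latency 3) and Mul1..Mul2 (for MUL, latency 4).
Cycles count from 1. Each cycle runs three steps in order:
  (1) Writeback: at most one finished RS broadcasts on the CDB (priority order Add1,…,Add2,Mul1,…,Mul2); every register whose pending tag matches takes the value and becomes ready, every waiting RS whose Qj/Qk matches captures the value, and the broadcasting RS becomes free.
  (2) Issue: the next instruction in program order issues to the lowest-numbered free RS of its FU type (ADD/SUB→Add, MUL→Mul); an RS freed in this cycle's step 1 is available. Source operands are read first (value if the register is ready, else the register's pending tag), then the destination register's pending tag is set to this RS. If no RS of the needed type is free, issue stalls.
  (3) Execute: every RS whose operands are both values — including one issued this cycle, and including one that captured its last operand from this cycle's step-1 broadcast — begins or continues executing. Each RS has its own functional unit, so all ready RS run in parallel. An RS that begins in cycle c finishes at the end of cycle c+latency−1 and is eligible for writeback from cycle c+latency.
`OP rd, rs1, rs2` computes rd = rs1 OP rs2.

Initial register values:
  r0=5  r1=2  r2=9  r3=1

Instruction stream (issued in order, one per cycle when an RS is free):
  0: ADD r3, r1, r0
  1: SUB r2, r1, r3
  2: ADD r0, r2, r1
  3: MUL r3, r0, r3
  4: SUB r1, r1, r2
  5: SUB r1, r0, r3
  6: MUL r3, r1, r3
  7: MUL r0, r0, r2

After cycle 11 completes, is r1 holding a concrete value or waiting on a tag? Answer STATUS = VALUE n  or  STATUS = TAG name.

  c1: issue ADD r3<-Add1  regs: r0:5,r1:2,r2:9,r3:Add1
  c2: issue SUB r2<-Add2  regs: r0:5,r1:2,r2:Add2,r3:Add1
  c3: stall  regs: r0:5,r1:2,r2:Add2,r3:Add1
  c4: CDB Add1=7; issue ADD r0<-Add1  regs: r0:Add1,r1:2,r2:Add2,r3:7
  c5: issue MUL r3<-Mul1  regs: r0:Add1,r1:2,r2:Add2,r3:Mul1
  c6: stall  regs: r0:Add1,r1:2,r2:Add2,r3:Mul1
  c7: CDB Add2=-5; issue SUB r1<-Add2  regs: r0:Add1,r1:Add2,r2:-5,r3:Mul1
  c8: stall  regs: r0:Add1,r1:Add2,r2:-5,r3:Mul1
  c9: stall  regs: r0:Add1,r1:Add2,r2:-5,r3:Mul1
  c10: CDB Add1=-3; issue SUB r1<-Add1  regs: r0:-3,r1:Add1,r2:-5,r3:Mul1
  c11: CDB Add2=7; issue MUL r3<-Mul2  regs: r0:-3,r1:Add1,r2:-5,r3:Mul2

STATUS = TAG Add1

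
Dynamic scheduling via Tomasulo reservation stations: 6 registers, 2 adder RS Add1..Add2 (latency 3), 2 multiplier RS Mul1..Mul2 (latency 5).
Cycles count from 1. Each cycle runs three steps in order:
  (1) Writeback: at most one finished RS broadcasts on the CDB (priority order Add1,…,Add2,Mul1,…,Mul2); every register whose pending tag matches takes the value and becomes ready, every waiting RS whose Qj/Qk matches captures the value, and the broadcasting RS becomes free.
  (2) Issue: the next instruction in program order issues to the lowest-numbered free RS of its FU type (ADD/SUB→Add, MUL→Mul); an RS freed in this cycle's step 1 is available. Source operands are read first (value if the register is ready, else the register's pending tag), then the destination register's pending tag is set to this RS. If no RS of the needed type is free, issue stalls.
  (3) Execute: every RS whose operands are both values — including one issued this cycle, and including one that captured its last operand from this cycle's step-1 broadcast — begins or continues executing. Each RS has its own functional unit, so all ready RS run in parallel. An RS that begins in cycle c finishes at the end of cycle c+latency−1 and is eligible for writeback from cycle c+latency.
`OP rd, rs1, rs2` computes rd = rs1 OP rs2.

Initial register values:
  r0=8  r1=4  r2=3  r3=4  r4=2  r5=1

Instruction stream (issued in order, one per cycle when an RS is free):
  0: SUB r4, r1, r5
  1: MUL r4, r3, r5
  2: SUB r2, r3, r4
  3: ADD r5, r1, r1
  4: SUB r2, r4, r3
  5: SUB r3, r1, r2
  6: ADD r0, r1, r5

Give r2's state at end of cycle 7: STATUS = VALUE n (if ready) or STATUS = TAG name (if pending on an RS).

STATUS = TAG Add1

cycle 1: issue SUB r4<-Add1 // r0:8,r1:4,r2:3,r3:4,r4:Add1,r5:1
cycle 2: issue MUL r4<-Mul1 // r0:8,r1:4,r2:3,r3:4,r4:Mul1,r5:1
cycle 3: issue SUB r2<-Add2 // r0:8,r1:4,r2:Add2,r3:4,r4:Mul1,r5:1
cycle 4: CDB Add1=3; issue ADD r5<-Add1 // r0:8,r1:4,r2:Add2,r3:4,r4:Mul1,r5:Add1
cycle 5: stall // r0:8,r1:4,r2:Add2,r3:4,r4:Mul1,r5:Add1
cycle 6: stall // r0:8,r1:4,r2:Add2,r3:4,r4:Mul1,r5:Add1
cycle 7: CDB Add1=8; issue SUB r2<-Add1 // r0:8,r1:4,r2:Add1,r3:4,r4:Mul1,r5:8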